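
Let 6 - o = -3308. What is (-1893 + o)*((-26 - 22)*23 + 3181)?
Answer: 2951417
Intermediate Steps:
o = 3314 (o = 6 - 1*(-3308) = 6 + 3308 = 3314)
(-1893 + o)*((-26 - 22)*23 + 3181) = (-1893 + 3314)*((-26 - 22)*23 + 3181) = 1421*(-48*23 + 3181) = 1421*(-1104 + 3181) = 1421*2077 = 2951417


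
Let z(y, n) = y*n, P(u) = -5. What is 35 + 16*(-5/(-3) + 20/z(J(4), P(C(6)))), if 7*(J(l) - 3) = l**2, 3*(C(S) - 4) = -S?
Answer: 5501/111 ≈ 49.559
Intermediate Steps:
C(S) = 4 - S/3 (C(S) = 4 + (-S)/3 = 4 - S/3)
J(l) = 3 + l**2/7
z(y, n) = n*y
35 + 16*(-5/(-3) + 20/z(J(4), P(C(6)))) = 35 + 16*(-5/(-3) + 20/((-5*(3 + (1/7)*4**2)))) = 35 + 16*(-5*(-1/3) + 20/((-5*(3 + (1/7)*16)))) = 35 + 16*(5/3 + 20/((-5*(3 + 16/7)))) = 35 + 16*(5/3 + 20/((-5*37/7))) = 35 + 16*(5/3 + 20/(-185/7)) = 35 + 16*(5/3 + 20*(-7/185)) = 35 + 16*(5/3 - 28/37) = 35 + 16*(101/111) = 35 + 1616/111 = 5501/111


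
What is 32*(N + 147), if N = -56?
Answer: 2912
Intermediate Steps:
32*(N + 147) = 32*(-56 + 147) = 32*91 = 2912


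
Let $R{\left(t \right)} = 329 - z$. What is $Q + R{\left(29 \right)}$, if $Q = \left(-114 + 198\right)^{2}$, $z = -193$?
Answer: $7578$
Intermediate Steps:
$Q = 7056$ ($Q = 84^{2} = 7056$)
$R{\left(t \right)} = 522$ ($R{\left(t \right)} = 329 - -193 = 329 + 193 = 522$)
$Q + R{\left(29 \right)} = 7056 + 522 = 7578$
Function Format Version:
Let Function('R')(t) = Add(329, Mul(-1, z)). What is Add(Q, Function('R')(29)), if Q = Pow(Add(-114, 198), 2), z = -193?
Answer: 7578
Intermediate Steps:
Q = 7056 (Q = Pow(84, 2) = 7056)
Function('R')(t) = 522 (Function('R')(t) = Add(329, Mul(-1, -193)) = Add(329, 193) = 522)
Add(Q, Function('R')(29)) = Add(7056, 522) = 7578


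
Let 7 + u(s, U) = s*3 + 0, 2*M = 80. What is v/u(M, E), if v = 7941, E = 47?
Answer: 7941/113 ≈ 70.274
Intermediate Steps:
M = 40 (M = (½)*80 = 40)
u(s, U) = -7 + 3*s (u(s, U) = -7 + (s*3 + 0) = -7 + (3*s + 0) = -7 + 3*s)
v/u(M, E) = 7941/(-7 + 3*40) = 7941/(-7 + 120) = 7941/113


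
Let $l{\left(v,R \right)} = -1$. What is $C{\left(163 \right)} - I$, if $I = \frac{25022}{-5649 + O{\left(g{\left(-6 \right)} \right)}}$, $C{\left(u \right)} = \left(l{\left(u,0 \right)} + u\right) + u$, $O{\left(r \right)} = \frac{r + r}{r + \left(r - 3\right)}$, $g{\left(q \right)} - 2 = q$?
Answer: $\frac{20467817}{62131} \approx 329.43$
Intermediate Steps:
$g{\left(q \right)} = 2 + q$
$O{\left(r \right)} = \frac{2 r}{-3 + 2 r}$ ($O{\left(r \right)} = \frac{2 r}{r + \left(r - 3\right)} = \frac{2 r}{r + \left(-3 + r\right)} = \frac{2 r}{-3 + 2 r}$)
$C{\left(u \right)} = -1 + 2 u$ ($C{\left(u \right)} = \left(-1 + u\right) + u = -1 + 2 u$)
$I = - \frac{275242}{62131}$ ($I = \frac{25022}{-5649 + \frac{2 \left(2 - 6\right)}{-3 + 2 \left(2 - 6\right)}} = \frac{25022}{-5649 + 2 \left(-4\right) \frac{1}{-3 + 2 \left(-4\right)}} = \frac{25022}{-5649 + 2 \left(-4\right) \frac{1}{-3 - 8}} = \frac{25022}{-5649 + 2 \left(-4\right) \frac{1}{-11}} = \frac{25022}{-5649 + 2 \left(-4\right) \left(- \frac{1}{11}\right)} = \frac{25022}{-5649 + \frac{8}{11}} = \frac{25022}{- \frac{62131}{11}} = 25022 \left(- \frac{11}{62131}\right) = - \frac{275242}{62131} \approx -4.43$)
$C{\left(163 \right)} - I = \left(-1 + 2 \cdot 163\right) - - \frac{275242}{62131} = \left(-1 + 326\right) + \frac{275242}{62131} = 325 + \frac{275242}{62131} = \frac{20467817}{62131}$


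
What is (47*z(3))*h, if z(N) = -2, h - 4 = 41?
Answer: -4230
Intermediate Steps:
h = 45 (h = 4 + 41 = 45)
(47*z(3))*h = (47*(-2))*45 = -94*45 = -4230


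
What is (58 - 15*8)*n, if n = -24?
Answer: 1488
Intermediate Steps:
(58 - 15*8)*n = (58 - 15*8)*(-24) = (58 - 120)*(-24) = -62*(-24) = 1488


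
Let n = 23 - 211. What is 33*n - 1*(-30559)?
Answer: 24355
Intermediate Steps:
n = -188
33*n - 1*(-30559) = 33*(-188) - 1*(-30559) = -6204 + 30559 = 24355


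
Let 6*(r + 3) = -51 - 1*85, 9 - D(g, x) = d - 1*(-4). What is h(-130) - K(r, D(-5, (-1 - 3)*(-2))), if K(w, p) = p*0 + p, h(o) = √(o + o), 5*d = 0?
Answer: -5 + 2*I*√65 ≈ -5.0 + 16.125*I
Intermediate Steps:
d = 0 (d = (⅕)*0 = 0)
h(o) = √2*√o (h(o) = √(2*o) = √2*√o)
D(g, x) = 5 (D(g, x) = 9 - (0 - 1*(-4)) = 9 - (0 + 4) = 9 - 1*4 = 9 - 4 = 5)
r = -77/3 (r = -3 + (-51 - 1*85)/6 = -3 + (-51 - 85)/6 = -3 + (⅙)*(-136) = -3 - 68/3 = -77/3 ≈ -25.667)
K(w, p) = p (K(w, p) = 0 + p = p)
h(-130) - K(r, D(-5, (-1 - 3)*(-2))) = √2*√(-130) - 1*5 = √2*(I*√130) - 5 = 2*I*√65 - 5 = -5 + 2*I*√65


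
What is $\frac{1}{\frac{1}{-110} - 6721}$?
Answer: $- \frac{110}{739311} \approx -0.00014879$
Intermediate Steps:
$\frac{1}{\frac{1}{-110} - 6721} = \frac{1}{- \frac{1}{110} - 6721} = \frac{1}{- \frac{739311}{110}} = - \frac{110}{739311}$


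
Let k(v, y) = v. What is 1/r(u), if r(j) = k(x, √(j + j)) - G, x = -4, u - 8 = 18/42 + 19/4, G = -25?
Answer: 1/21 ≈ 0.047619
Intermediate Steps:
u = 369/28 (u = 8 + (18/42 + 19/4) = 8 + (18*(1/42) + 19*(¼)) = 8 + (3/7 + 19/4) = 8 + 145/28 = 369/28 ≈ 13.179)
r(j) = 21 (r(j) = -4 - 1*(-25) = -4 + 25 = 21)
1/r(u) = 1/21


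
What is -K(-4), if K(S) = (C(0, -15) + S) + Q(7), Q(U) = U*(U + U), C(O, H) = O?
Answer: -94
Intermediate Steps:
Q(U) = 2*U**2 (Q(U) = U*(2*U) = 2*U**2)
K(S) = 98 + S (K(S) = (0 + S) + 2*7**2 = S + 2*49 = S + 98 = 98 + S)
-K(-4) = -(98 - 4) = -1*94 = -94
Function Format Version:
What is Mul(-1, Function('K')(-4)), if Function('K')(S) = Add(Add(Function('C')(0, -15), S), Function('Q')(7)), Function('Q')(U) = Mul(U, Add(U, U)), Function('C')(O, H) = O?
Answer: -94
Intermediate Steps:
Function('Q')(U) = Mul(2, Pow(U, 2)) (Function('Q')(U) = Mul(U, Mul(2, U)) = Mul(2, Pow(U, 2)))
Function('K')(S) = Add(98, S) (Function('K')(S) = Add(Add(0, S), Mul(2, Pow(7, 2))) = Add(S, Mul(2, 49)) = Add(S, 98) = Add(98, S))
Mul(-1, Function('K')(-4)) = Mul(-1, Add(98, -4)) = Mul(-1, 94) = -94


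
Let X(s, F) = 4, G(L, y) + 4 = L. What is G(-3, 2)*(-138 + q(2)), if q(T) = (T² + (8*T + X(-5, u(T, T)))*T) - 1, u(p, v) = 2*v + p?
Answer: 665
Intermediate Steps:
G(L, y) = -4 + L
u(p, v) = p + 2*v
q(T) = -1 + T² + T*(4 + 8*T) (q(T) = (T² + (8*T + 4)*T) - 1 = (T² + (4 + 8*T)*T) - 1 = (T² + T*(4 + 8*T)) - 1 = -1 + T² + T*(4 + 8*T))
G(-3, 2)*(-138 + q(2)) = (-4 - 3)*(-138 + (-1 + 4*2 + 9*2²)) = -7*(-138 + (-1 + 8 + 9*4)) = -7*(-138 + (-1 + 8 + 36)) = -7*(-138 + 43) = -7*(-95) = 665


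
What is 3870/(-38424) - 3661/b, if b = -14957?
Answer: 13797779/95784628 ≈ 0.14405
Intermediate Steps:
3870/(-38424) - 3661/b = 3870/(-38424) - 3661/(-14957) = 3870*(-1/38424) - 3661*(-1/14957) = -645/6404 + 3661/14957 = 13797779/95784628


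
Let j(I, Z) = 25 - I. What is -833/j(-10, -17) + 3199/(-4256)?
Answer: -74637/3040 ≈ -24.552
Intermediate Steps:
-833/j(-10, -17) + 3199/(-4256) = -833/(25 - 1*(-10)) + 3199/(-4256) = -833/(25 + 10) + 3199*(-1/4256) = -833/35 - 457/608 = -833*1/35 - 457/608 = -119/5 - 457/608 = -74637/3040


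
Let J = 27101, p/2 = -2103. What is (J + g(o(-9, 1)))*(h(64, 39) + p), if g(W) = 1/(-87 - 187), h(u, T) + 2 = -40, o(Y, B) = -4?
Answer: -15772129452/137 ≈ -1.1512e+8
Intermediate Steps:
p = -4206 (p = 2*(-2103) = -4206)
h(u, T) = -42 (h(u, T) = -2 - 40 = -42)
g(W) = -1/274 (g(W) = 1/(-274) = -1/274)
(J + g(o(-9, 1)))*(h(64, 39) + p) = (27101 - 1/274)*(-42 - 4206) = (7425673/274)*(-4248) = -15772129452/137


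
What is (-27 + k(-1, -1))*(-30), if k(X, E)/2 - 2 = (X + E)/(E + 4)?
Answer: 730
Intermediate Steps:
k(X, E) = 4 + 2*(E + X)/(4 + E) (k(X, E) = 4 + 2*((X + E)/(E + 4)) = 4 + 2*((E + X)/(4 + E)) = 4 + 2*(E + X)/(4 + E))
(-27 + k(-1, -1))*(-30) = (-27 + 2*(8 - 1 + 3*(-1))/(4 - 1))*(-30) = (-27 + 2*(8 - 1 - 3)/3)*(-30) = (-27 + 2*(⅓)*4)*(-30) = (-27 + 8/3)*(-30) = -73/3*(-30) = 730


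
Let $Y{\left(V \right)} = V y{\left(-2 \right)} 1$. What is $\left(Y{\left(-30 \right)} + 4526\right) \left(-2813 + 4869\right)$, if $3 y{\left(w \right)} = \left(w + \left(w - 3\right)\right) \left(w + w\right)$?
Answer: $8729776$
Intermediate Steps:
$y{\left(w \right)} = \frac{2 w \left(-3 + 2 w\right)}{3}$ ($y{\left(w \right)} = \frac{\left(w + \left(w - 3\right)\right) \left(w + w\right)}{3} = \frac{\left(w + \left(w - 3\right)\right) 2 w}{3} = \frac{\left(w + \left(-3 + w\right)\right) 2 w}{3} = \frac{\left(-3 + 2 w\right) 2 w}{3} = \frac{2 w \left(-3 + 2 w\right)}{3}$)
$Y{\left(V \right)} = \frac{28 V}{3}$ ($Y{\left(V \right)} = V \frac{2}{3} \left(-2\right) \left(-3 + 2 \left(-2\right)\right) 1 = V \frac{2}{3} \left(-2\right) \left(-3 - 4\right) 1 = V \frac{2}{3} \left(-2\right) \left(-7\right) 1 = V \frac{28}{3} \cdot 1 = \frac{28 V}{3} \cdot 1 = \frac{28 V}{3}$)
$\left(Y{\left(-30 \right)} + 4526\right) \left(-2813 + 4869\right) = \left(\frac{28}{3} \left(-30\right) + 4526\right) \left(-2813 + 4869\right) = \left(-280 + 4526\right) 2056 = 4246 \cdot 2056 = 8729776$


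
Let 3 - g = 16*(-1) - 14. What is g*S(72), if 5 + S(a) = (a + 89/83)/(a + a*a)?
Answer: -23926925/145416 ≈ -164.54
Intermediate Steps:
g = 33 (g = 3 - (16*(-1) - 14) = 3 - (-16 - 14) = 3 - 1*(-30) = 3 + 30 = 33)
S(a) = -5 + (89/83 + a)/(a + a²) (S(a) = -5 + (a + 89/83)/(a + a*a) = -5 + (a + 89*(1/83))/(a + a²) = -5 + (a + 89/83)/(a + a²) = -5 + (89/83 + a)/(a + a²))
g*S(72) = 33*((1/83)*(89 - 415*72² - 332*72)/(72*(1 + 72))) = 33*((1/83)*(1/72)*(89 - 415*5184 - 23904)/73) = 33*((1/83)*(1/72)*(1/73)*(89 - 2151360 - 23904)) = 33*((1/83)*(1/72)*(1/73)*(-2175175)) = 33*(-2175175/436248) = -23926925/145416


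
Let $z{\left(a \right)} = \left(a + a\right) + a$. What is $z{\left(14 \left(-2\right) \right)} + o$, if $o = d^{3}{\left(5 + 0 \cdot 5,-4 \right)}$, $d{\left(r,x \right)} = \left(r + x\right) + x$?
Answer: $-111$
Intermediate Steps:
$z{\left(a \right)} = 3 a$ ($z{\left(a \right)} = 2 a + a = 3 a$)
$d{\left(r,x \right)} = r + 2 x$
$o = -27$ ($o = \left(\left(5 + 0 \cdot 5\right) + 2 \left(-4\right)\right)^{3} = \left(\left(5 + 0\right) - 8\right)^{3} = \left(5 - 8\right)^{3} = \left(-3\right)^{3} = -27$)
$z{\left(14 \left(-2\right) \right)} + o = 3 \cdot 14 \left(-2\right) - 27 = 3 \left(-28\right) - 27 = -84 - 27 = -111$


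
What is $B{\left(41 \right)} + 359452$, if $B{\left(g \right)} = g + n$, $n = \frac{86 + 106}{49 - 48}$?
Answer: $359685$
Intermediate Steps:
$n = 192$ ($n = \frac{192}{1} = 192 \cdot 1 = 192$)
$B{\left(g \right)} = 192 + g$ ($B{\left(g \right)} = g + 192 = 192 + g$)
$B{\left(41 \right)} + 359452 = \left(192 + 41\right) + 359452 = 233 + 359452 = 359685$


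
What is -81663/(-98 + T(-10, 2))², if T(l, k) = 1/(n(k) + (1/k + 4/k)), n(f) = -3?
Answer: -81663/10000 ≈ -8.1663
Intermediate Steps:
T(l, k) = 1/(-3 + 5/k) (T(l, k) = 1/(-3 + (1/k + 4/k)) = 1/(-3 + 5/k))
-81663/(-98 + T(-10, 2))² = -81663/(-98 + 2/(5 - 3*2))² = -81663/(-98 + 2/(5 - 6))² = -81663/(-98 + 2/(-1))² = -81663/(-98 + 2*(-1))² = -81663/(-98 - 2)² = -81663/((-100)²) = -81663/10000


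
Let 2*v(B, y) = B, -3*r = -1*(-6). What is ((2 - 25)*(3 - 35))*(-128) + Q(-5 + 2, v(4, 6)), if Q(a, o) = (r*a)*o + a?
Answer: -94199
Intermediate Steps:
r = -2 (r = -(-1)*(-6)/3 = -⅓*6 = -2)
v(B, y) = B/2
Q(a, o) = a - 2*a*o (Q(a, o) = (-2*a)*o + a = -2*a*o + a = a - 2*a*o)
((2 - 25)*(3 - 35))*(-128) + Q(-5 + 2, v(4, 6)) = ((2 - 25)*(3 - 35))*(-128) + (-5 + 2)*(1 - 4) = -23*(-32)*(-128) - 3*(1 - 2*2) = 736*(-128) - 3*(1 - 4) = -94208 - 3*(-3) = -94208 + 9 = -94199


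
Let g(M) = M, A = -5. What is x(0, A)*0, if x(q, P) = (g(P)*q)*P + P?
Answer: 0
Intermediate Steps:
x(q, P) = P + q*P² (x(q, P) = (P*q)*P + P = q*P² + P = P + q*P²)
x(0, A)*0 = -5*(1 - 5*0)*0 = -5*(1 + 0)*0 = -5*1*0 = -5*0 = 0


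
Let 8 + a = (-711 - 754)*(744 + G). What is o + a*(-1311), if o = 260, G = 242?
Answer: 1893737138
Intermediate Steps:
a = -1444498 (a = -8 + (-711 - 754)*(744 + 242) = -8 - 1465*986 = -8 - 1444490 = -1444498)
o + a*(-1311) = 260 - 1444498*(-1311) = 260 + 1893736878 = 1893737138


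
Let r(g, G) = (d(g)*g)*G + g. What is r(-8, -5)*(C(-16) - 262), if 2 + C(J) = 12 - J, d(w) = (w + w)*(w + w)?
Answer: -2414752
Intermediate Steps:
d(w) = 4*w**2 (d(w) = (2*w)*(2*w) = 4*w**2)
C(J) = 10 - J (C(J) = -2 + (12 - J) = 10 - J)
r(g, G) = g + 4*G*g**3 (r(g, G) = ((4*g**2)*g)*G + g = (4*g**3)*G + g = 4*G*g**3 + g = g + 4*G*g**3)
r(-8, -5)*(C(-16) - 262) = (-8 + 4*(-5)*(-8)**3)*((10 - 1*(-16)) - 262) = (-8 + 4*(-5)*(-512))*((10 + 16) - 262) = (-8 + 10240)*(26 - 262) = 10232*(-236) = -2414752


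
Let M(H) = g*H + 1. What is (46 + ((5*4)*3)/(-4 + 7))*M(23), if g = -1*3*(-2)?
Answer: 9174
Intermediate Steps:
g = 6 (g = -3*(-2) = 6)
M(H) = 1 + 6*H (M(H) = 6*H + 1 = 1 + 6*H)
(46 + ((5*4)*3)/(-4 + 7))*M(23) = (46 + ((5*4)*3)/(-4 + 7))*(1 + 6*23) = (46 + (20*3)/3)*(1 + 138) = (46 + 60*(⅓))*139 = (46 + 20)*139 = 66*139 = 9174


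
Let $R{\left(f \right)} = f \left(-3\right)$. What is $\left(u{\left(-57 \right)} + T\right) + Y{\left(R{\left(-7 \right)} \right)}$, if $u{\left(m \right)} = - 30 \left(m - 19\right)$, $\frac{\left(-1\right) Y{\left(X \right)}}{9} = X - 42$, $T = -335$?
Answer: $2134$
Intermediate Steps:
$R{\left(f \right)} = - 3 f$
$Y{\left(X \right)} = 378 - 9 X$ ($Y{\left(X \right)} = - 9 \left(X - 42\right) = - 9 \left(-42 + X\right) = 378 - 9 X$)
$u{\left(m \right)} = 570 - 30 m$ ($u{\left(m \right)} = - 30 \left(-19 + m\right) = 570 - 30 m$)
$\left(u{\left(-57 \right)} + T\right) + Y{\left(R{\left(-7 \right)} \right)} = \left(\left(570 - -1710\right) - 335\right) + \left(378 - 9 \left(\left(-3\right) \left(-7\right)\right)\right) = \left(\left(570 + 1710\right) - 335\right) + \left(378 - 189\right) = \left(2280 - 335\right) + \left(378 - 189\right) = 1945 + 189 = 2134$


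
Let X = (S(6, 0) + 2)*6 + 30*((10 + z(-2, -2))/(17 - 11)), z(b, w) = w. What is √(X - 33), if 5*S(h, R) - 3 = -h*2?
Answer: √205/5 ≈ 2.8636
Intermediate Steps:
S(h, R) = ⅗ - 2*h/5 (S(h, R) = ⅗ + (-h*2)/5 = ⅗ + (-2*h)/5 = ⅗ - 2*h/5)
X = 206/5 (X = ((⅗ - ⅖*6) + 2)*6 + 30*((10 - 2)/(17 - 11)) = ((⅗ - 12/5) + 2)*6 + 30*(8/6) = (-9/5 + 2)*6 + 30*(8*(⅙)) = (⅕)*6 + 30*(4/3) = 6/5 + 40 = 206/5 ≈ 41.200)
√(X - 33) = √(206/5 - 33) = √(41/5) = √205/5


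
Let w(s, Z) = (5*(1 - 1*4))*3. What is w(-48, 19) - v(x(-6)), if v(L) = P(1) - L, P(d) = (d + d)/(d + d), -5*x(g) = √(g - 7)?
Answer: -46 - I*√13/5 ≈ -46.0 - 0.72111*I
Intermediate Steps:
x(g) = -√(-7 + g)/5 (x(g) = -√(g - 7)/5 = -√(-7 + g)/5)
w(s, Z) = -45 (w(s, Z) = (5*(1 - 4))*3 = (5*(-3))*3 = -15*3 = -45)
P(d) = 1 (P(d) = (2*d)/((2*d)) = (2*d)*(1/(2*d)) = 1)
v(L) = 1 - L
w(-48, 19) - v(x(-6)) = -45 - (1 - (-1)*√(-7 - 6)/5) = -45 - (1 - (-1)*√(-13)/5) = -45 - (1 - (-1)*I*√13/5) = -45 - (1 + I*√13/5) = -45 + (-1 - I*√13/5) = -46 - I*√13/5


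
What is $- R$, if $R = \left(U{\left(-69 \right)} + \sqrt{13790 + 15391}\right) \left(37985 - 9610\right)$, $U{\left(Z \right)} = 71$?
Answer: $-2014625 - 28375 \sqrt{29181} \approx -6.8618 \cdot 10^{6}$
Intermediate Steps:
$R = 2014625 + 28375 \sqrt{29181}$ ($R = \left(71 + \sqrt{13790 + 15391}\right) \left(37985 - 9610\right) = \left(71 + \sqrt{29181}\right) 28375 = 2014625 + 28375 \sqrt{29181} \approx 6.8618 \cdot 10^{6}$)
$- R = - (2014625 + 28375 \sqrt{29181}) = -2014625 - 28375 \sqrt{29181}$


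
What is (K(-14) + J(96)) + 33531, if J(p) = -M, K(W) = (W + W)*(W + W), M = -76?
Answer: 34391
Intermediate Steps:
K(W) = 4*W**2 (K(W) = (2*W)*(2*W) = 4*W**2)
J(p) = 76 (J(p) = -1*(-76) = 76)
(K(-14) + J(96)) + 33531 = (4*(-14)**2 + 76) + 33531 = (4*196 + 76) + 33531 = (784 + 76) + 33531 = 860 + 33531 = 34391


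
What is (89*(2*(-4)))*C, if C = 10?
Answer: -7120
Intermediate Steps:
(89*(2*(-4)))*C = (89*(2*(-4)))*10 = (89*(-8))*10 = -712*10 = -7120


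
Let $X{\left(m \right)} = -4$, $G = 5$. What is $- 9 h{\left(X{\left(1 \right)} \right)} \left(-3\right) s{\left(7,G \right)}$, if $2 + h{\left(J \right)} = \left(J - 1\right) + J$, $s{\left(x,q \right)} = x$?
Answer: $-2079$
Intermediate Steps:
$h{\left(J \right)} = -3 + 2 J$ ($h{\left(J \right)} = -2 + \left(\left(J - 1\right) + J\right) = -2 + \left(\left(-1 + J\right) + J\right) = -2 + \left(-1 + 2 J\right) = -3 + 2 J$)
$- 9 h{\left(X{\left(1 \right)} \right)} \left(-3\right) s{\left(7,G \right)} = - 9 \left(-3 + 2 \left(-4\right)\right) \left(-3\right) 7 = - 9 \left(-3 - 8\right) \left(-3\right) 7 = \left(-9\right) \left(-11\right) \left(-3\right) 7 = 99 \left(-3\right) 7 = \left(-297\right) 7 = -2079$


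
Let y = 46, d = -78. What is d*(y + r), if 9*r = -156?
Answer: -2236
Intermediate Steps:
r = -52/3 (r = (⅑)*(-156) = -52/3 ≈ -17.333)
d*(y + r) = -78*(46 - 52/3) = -78*86/3 = -2236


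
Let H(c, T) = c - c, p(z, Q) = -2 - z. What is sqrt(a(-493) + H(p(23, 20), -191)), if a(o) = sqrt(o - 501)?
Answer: 994**(1/4)*sqrt(I) ≈ 3.9704 + 3.9704*I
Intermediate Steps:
a(o) = sqrt(-501 + o)
H(c, T) = 0
sqrt(a(-493) + H(p(23, 20), -191)) = sqrt(sqrt(-501 - 493) + 0) = sqrt(sqrt(-994) + 0) = sqrt(I*sqrt(994) + 0) = sqrt(I*sqrt(994)) = 994**(1/4)*sqrt(I)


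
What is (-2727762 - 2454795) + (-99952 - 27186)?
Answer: -5309695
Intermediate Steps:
(-2727762 - 2454795) + (-99952 - 27186) = -5182557 - 127138 = -5309695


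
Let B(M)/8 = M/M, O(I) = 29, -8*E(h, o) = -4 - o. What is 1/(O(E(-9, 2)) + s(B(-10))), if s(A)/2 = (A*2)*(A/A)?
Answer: 1/61 ≈ 0.016393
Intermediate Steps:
E(h, o) = 1/2 + o/8 (E(h, o) = -(-4 - o)/8 = 1/2 + o/8)
B(M) = 8 (B(M) = 8*(M/M) = 8*1 = 8)
s(A) = 4*A (s(A) = 2*((A*2)*(A/A)) = 2*((2*A)*1) = 2*(2*A) = 4*A)
1/(O(E(-9, 2)) + s(B(-10))) = 1/(29 + 4*8) = 1/(29 + 32) = 1/61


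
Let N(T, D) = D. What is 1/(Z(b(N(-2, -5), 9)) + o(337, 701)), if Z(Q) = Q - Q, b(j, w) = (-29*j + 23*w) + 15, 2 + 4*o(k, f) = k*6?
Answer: 1/505 ≈ 0.0019802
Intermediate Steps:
o(k, f) = -½ + 3*k/2 (o(k, f) = -½ + (k*6)/4 = -½ + (6*k)/4 = -½ + 3*k/2)
b(j, w) = 15 - 29*j + 23*w
Z(Q) = 0
1/(Z(b(N(-2, -5), 9)) + o(337, 701)) = 1/(0 + (-½ + (3/2)*337)) = 1/(0 + (-½ + 1011/2)) = 1/(0 + 505) = 1/505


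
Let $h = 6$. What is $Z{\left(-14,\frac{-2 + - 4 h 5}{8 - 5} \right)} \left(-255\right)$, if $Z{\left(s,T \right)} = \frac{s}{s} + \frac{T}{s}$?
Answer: $- \frac{6970}{7} \approx -995.71$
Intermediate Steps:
$Z{\left(s,T \right)} = 1 + \frac{T}{s}$
$Z{\left(-14,\frac{-2 + - 4 h 5}{8 - 5} \right)} \left(-255\right) = \frac{\frac{-2 + \left(-4\right) 6 \cdot 5}{8 - 5} - 14}{-14} \left(-255\right) = - \frac{\frac{-2 - 120}{3} - 14}{14} \left(-255\right) = - \frac{\left(-2 - 120\right) \frac{1}{3} - 14}{14} \left(-255\right) = - \frac{\left(-122\right) \frac{1}{3} - 14}{14} \left(-255\right) = - \frac{- \frac{122}{3} - 14}{14} \left(-255\right) = \left(- \frac{1}{14}\right) \left(- \frac{164}{3}\right) \left(-255\right) = \frac{82}{21} \left(-255\right) = - \frac{6970}{7}$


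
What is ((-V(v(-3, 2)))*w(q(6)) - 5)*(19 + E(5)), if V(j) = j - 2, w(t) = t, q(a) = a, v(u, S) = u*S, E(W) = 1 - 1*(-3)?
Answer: 989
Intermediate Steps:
E(W) = 4 (E(W) = 1 + 3 = 4)
v(u, S) = S*u
V(j) = -2 + j
((-V(v(-3, 2)))*w(q(6)) - 5)*(19 + E(5)) = (-(-2 + 2*(-3))*6 - 5)*(19 + 4) = (-(-2 - 6)*6 - 5)*23 = (-1*(-8)*6 - 5)*23 = (8*6 - 5)*23 = (48 - 5)*23 = 43*23 = 989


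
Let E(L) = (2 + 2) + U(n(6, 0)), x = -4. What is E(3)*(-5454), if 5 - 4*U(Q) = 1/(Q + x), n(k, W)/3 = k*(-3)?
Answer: -3324213/116 ≈ -28657.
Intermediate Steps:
n(k, W) = -9*k (n(k, W) = 3*(k*(-3)) = 3*(-3*k) = -9*k)
U(Q) = 5/4 - 1/(4*(-4 + Q)) (U(Q) = 5/4 - 1/(4*(Q - 4)) = 5/4 - 1/(4*(-4 + Q)))
E(L) = 1219/232 (E(L) = (2 + 2) + (-21 + 5*(-9*6))/(4*(-4 - 9*6)) = 4 + (-21 + 5*(-54))/(4*(-4 - 54)) = 4 + (1/4)*(-21 - 270)/(-58) = 4 + (1/4)*(-1/58)*(-291) = 4 + 291/232 = 1219/232)
E(3)*(-5454) = (1219/232)*(-5454) = -3324213/116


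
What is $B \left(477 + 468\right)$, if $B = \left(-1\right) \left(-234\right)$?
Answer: $221130$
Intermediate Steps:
$B = 234$
$B \left(477 + 468\right) = 234 \left(477 + 468\right) = 234 \cdot 945 = 221130$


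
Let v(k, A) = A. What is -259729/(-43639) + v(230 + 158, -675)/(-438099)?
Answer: 37938823832/6372734087 ≈ 5.9533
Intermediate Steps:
-259729/(-43639) + v(230 + 158, -675)/(-438099) = -259729/(-43639) - 675/(-438099) = -259729*(-1/43639) - 675*(-1/438099) = 259729/43639 + 225/146033 = 37938823832/6372734087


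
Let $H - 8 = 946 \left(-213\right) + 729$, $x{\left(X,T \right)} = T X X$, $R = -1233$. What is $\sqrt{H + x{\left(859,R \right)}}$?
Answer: $i \sqrt{910008034} \approx 30166.0 i$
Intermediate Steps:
$x{\left(X,T \right)} = T X^{2}$
$H = -200761$ ($H = 8 + \left(946 \left(-213\right) + 729\right) = 8 + \left(-201498 + 729\right) = 8 - 200769 = -200761$)
$\sqrt{H + x{\left(859,R \right)}} = \sqrt{-200761 - 1233 \cdot 859^{2}} = \sqrt{-200761 - 909807273} = \sqrt{-910008034} = i \sqrt{910008034}$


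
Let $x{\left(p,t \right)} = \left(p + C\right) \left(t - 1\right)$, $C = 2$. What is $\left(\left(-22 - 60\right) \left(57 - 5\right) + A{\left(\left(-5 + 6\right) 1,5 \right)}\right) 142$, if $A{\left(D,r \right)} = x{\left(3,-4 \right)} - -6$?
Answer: $-608186$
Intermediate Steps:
$x{\left(p,t \right)} = \left(-1 + t\right) \left(2 + p\right)$ ($x{\left(p,t \right)} = \left(p + 2\right) \left(t - 1\right) = \left(2 + p\right) \left(-1 + t\right) = \left(-1 + t\right) \left(2 + p\right)$)
$A{\left(D,r \right)} = -19$ ($A{\left(D,r \right)} = \left(-2 - 3 + 2 \left(-4\right) + 3 \left(-4\right)\right) - -6 = \left(-2 - 3 - 8 - 12\right) + 6 = -25 + 6 = -19$)
$\left(\left(-22 - 60\right) \left(57 - 5\right) + A{\left(\left(-5 + 6\right) 1,5 \right)}\right) 142 = \left(\left(-22 - 60\right) \left(57 - 5\right) - 19\right) 142 = \left(\left(-82\right) 52 - 19\right) 142 = \left(-4264 - 19\right) 142 = \left(-4283\right) 142 = -608186$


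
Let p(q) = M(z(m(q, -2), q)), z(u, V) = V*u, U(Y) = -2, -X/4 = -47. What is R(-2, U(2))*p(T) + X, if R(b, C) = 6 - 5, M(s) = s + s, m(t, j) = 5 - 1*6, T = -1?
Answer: 190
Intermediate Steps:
X = 188 (X = -4*(-47) = 188)
m(t, j) = -1 (m(t, j) = 5 - 6 = -1)
M(s) = 2*s
p(q) = -2*q (p(q) = 2*(q*(-1)) = 2*(-q) = -2*q)
R(b, C) = 1
R(-2, U(2))*p(T) + X = 1*(-2*(-1)) + 188 = 1*2 + 188 = 2 + 188 = 190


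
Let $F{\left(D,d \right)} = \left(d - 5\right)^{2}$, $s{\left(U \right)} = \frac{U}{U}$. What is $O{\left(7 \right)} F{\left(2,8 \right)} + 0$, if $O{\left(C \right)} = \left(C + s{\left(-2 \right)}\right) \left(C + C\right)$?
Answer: $1008$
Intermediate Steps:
$s{\left(U \right)} = 1$
$F{\left(D,d \right)} = \left(-5 + d\right)^{2}$
$O{\left(C \right)} = 2 C \left(1 + C\right)$ ($O{\left(C \right)} = \left(C + 1\right) \left(C + C\right) = \left(1 + C\right) 2 C = 2 C \left(1 + C\right)$)
$O{\left(7 \right)} F{\left(2,8 \right)} + 0 = 2 \cdot 7 \left(1 + 7\right) \left(-5 + 8\right)^{2} + 0 = 2 \cdot 7 \cdot 8 \cdot 3^{2} + 0 = 112 \cdot 9 + 0 = 1008 + 0 = 1008$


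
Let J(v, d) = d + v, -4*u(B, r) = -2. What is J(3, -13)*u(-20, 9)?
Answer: -5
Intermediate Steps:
u(B, r) = 1/2 (u(B, r) = -1/4*(-2) = 1/2)
J(3, -13)*u(-20, 9) = (-13 + 3)*(1/2) = -10*1/2 = -5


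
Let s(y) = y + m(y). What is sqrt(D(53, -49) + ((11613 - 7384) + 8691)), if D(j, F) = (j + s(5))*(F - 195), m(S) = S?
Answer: 2*I*sqrt(613) ≈ 49.518*I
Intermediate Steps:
s(y) = 2*y (s(y) = y + y = 2*y)
D(j, F) = (-195 + F)*(10 + j) (D(j, F) = (j + 2*5)*(F - 195) = (j + 10)*(-195 + F) = (10 + j)*(-195 + F) = (-195 + F)*(10 + j))
sqrt(D(53, -49) + ((11613 - 7384) + 8691)) = sqrt((-1950 - 195*53 + 10*(-49) - 49*53) + ((11613 - 7384) + 8691)) = sqrt((-1950 - 10335 - 490 - 2597) + (4229 + 8691)) = sqrt(-15372 + 12920) = sqrt(-2452) = 2*I*sqrt(613)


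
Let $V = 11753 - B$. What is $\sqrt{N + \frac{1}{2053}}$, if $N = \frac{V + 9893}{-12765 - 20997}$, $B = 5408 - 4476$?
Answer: $\frac{2 i \sqrt{184079371436430}}{34656693} \approx 0.78297 i$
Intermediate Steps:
$B = 932$ ($B = 5408 - 4476 = 932$)
$V = 10821$ ($V = 11753 - 932 = 10821$)
$N = - \frac{10357}{16881}$ ($N = \frac{10821 + 9893}{-12765 - 20997} = \frac{20714}{-33762} = 20714 \left(- \frac{1}{33762}\right) = - \frac{10357}{16881} \approx -0.61353$)
$\sqrt{N + \frac{1}{2053}} = \sqrt{- \frac{10357}{16881} + \frac{1}{2053}} = \sqrt{- \frac{21246040}{34656693}} = \frac{2 i \sqrt{184079371436430}}{34656693}$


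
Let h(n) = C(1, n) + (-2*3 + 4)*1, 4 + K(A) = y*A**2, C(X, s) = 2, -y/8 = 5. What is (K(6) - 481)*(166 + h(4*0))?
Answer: -319550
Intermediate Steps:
y = -40 (y = -8*5 = -40)
K(A) = -4 - 40*A**2
h(n) = 0 (h(n) = 2 + (-2*3 + 4)*1 = 2 + (-6 + 4)*1 = 2 - 2*1 = 2 - 2 = 0)
(K(6) - 481)*(166 + h(4*0)) = ((-4 - 40*6**2) - 481)*(166 + 0) = ((-4 - 40*36) - 481)*166 = ((-4 - 1440) - 481)*166 = (-1444 - 481)*166 = -1925*166 = -319550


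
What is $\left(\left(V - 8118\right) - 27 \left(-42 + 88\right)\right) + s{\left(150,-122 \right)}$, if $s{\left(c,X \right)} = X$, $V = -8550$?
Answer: $-18032$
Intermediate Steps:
$\left(\left(V - 8118\right) - 27 \left(-42 + 88\right)\right) + s{\left(150,-122 \right)} = \left(\left(-8550 - 8118\right) - 27 \left(-42 + 88\right)\right) - 122 = \left(-16668 - 1242\right) - 122 = -17910 - 122 = -18032$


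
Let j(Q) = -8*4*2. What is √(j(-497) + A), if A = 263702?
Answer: √263638 ≈ 513.46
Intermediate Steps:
j(Q) = -64 (j(Q) = -32*2 = -64)
√(j(-497) + A) = √(-64 + 263702) = √263638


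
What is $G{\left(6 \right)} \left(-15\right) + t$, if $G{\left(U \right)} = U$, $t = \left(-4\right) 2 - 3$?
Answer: $-101$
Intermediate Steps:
$t = -11$ ($t = -8 - 3 = -11$)
$G{\left(6 \right)} \left(-15\right) + t = 6 \left(-15\right) - 11 = -90 - 11 = -101$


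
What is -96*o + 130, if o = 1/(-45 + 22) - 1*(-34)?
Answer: -71986/23 ≈ -3129.8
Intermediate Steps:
o = 781/23 (o = 1/(-23) + 34 = -1/23 + 34 = 781/23 ≈ 33.957)
-96*o + 130 = -96*781/23 + 130 = -74976/23 + 130 = -71986/23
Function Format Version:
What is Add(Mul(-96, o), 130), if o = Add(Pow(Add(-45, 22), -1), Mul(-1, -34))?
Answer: Rational(-71986, 23) ≈ -3129.8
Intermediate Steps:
o = Rational(781, 23) (o = Add(Pow(-23, -1), 34) = Add(Rational(-1, 23), 34) = Rational(781, 23) ≈ 33.957)
Add(Mul(-96, o), 130) = Add(Mul(-96, Rational(781, 23)), 130) = Add(Rational(-74976, 23), 130) = Rational(-71986, 23)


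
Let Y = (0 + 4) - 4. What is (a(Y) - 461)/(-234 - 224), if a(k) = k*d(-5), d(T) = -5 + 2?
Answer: 461/458 ≈ 1.0065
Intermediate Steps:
Y = 0 (Y = 4 - 4 = 0)
d(T) = -3
a(k) = -3*k (a(k) = k*(-3) = -3*k)
(a(Y) - 461)/(-234 - 224) = (-3*0 - 461)/(-234 - 224) = (0 - 461)/(-458) = -461*(-1/458) = 461/458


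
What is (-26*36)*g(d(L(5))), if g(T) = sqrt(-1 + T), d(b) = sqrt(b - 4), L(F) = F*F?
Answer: -936*sqrt(-1 + sqrt(21)) ≈ -1771.6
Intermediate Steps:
L(F) = F**2
d(b) = sqrt(-4 + b)
(-26*36)*g(d(L(5))) = (-26*36)*sqrt(-1 + sqrt(-4 + 5**2)) = -936*sqrt(-1 + sqrt(-4 + 25)) = -936*sqrt(-1 + sqrt(21))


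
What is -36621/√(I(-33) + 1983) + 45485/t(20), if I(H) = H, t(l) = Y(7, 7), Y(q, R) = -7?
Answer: -45485/7 - 939*√78/10 ≈ -7327.2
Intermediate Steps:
t(l) = -7
-36621/√(I(-33) + 1983) + 45485/t(20) = -36621/√(-33 + 1983) + 45485/(-7) = -36621*√78/390 + 45485*(-⅐) = -36621*√78/390 - 45485/7 = -939*√78/10 - 45485/7 = -45485/7 - 939*√78/10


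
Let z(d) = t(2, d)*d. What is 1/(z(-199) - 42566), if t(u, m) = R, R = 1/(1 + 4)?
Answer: -5/213029 ≈ -2.3471e-5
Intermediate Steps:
R = ⅕ (R = 1/5 = ⅕ ≈ 0.20000)
t(u, m) = ⅕
z(d) = d/5
1/(z(-199) - 42566) = 1/((⅕)*(-199) - 42566) = 1/(-199/5 - 42566) = 1/(-213029/5) = -5/213029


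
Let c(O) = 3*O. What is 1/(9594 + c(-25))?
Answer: 1/9519 ≈ 0.00010505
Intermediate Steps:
1/(9594 + c(-25)) = 1/(9594 + 3*(-25)) = 1/(9594 - 75) = 1/9519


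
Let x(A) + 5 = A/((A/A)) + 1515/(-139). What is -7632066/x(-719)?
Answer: 1060857174/102151 ≈ 10385.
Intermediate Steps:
x(A) = -2210/139 + A (x(A) = -5 + (A/((A/A)) + 1515/(-139)) = -5 + (A/1 + 1515*(-1/139)) = -5 + (A*1 - 1515/139) = -5 + (A - 1515/139) = -5 + (-1515/139 + A) = -2210/139 + A)
-7632066/x(-719) = -7632066/(-2210/139 - 719) = -7632066/(-102151/139) = -7632066*(-139/102151) = 1060857174/102151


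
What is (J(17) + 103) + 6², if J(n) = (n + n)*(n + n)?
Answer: 1295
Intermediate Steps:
J(n) = 4*n² (J(n) = (2*n)*(2*n) = 4*n²)
(J(17) + 103) + 6² = (4*17² + 103) + 6² = (4*289 + 103) + 36 = (1156 + 103) + 36 = 1259 + 36 = 1295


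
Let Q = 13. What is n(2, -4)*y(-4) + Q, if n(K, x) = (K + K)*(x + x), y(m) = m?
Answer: 141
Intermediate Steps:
n(K, x) = 4*K*x (n(K, x) = (2*K)*(2*x) = 4*K*x)
n(2, -4)*y(-4) + Q = (4*2*(-4))*(-4) + 13 = -32*(-4) + 13 = 128 + 13 = 141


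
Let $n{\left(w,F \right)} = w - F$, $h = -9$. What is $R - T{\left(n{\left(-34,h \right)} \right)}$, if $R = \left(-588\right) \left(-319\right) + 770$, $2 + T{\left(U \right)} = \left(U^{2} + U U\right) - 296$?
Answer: $187390$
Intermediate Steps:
$T{\left(U \right)} = -298 + 2 U^{2}$ ($T{\left(U \right)} = -2 - \left(296 - U^{2} - U U\right) = -2 + \left(\left(U^{2} + U^{2}\right) - 296\right) = -2 + \left(2 U^{2} - 296\right) = -2 + \left(-296 + 2 U^{2}\right) = -298 + 2 U^{2}$)
$R = 188342$ ($R = 187572 + 770 = 188342$)
$R - T{\left(n{\left(-34,h \right)} \right)} = 188342 - \left(-298 + 2 \left(-34 - -9\right)^{2}\right) = 188342 - \left(-298 + 2 \left(-34 + 9\right)^{2}\right) = 188342 - \left(-298 + 2 \left(-25\right)^{2}\right) = 188342 - \left(-298 + 2 \cdot 625\right) = 188342 - \left(-298 + 1250\right) = 188342 - 952 = 187390$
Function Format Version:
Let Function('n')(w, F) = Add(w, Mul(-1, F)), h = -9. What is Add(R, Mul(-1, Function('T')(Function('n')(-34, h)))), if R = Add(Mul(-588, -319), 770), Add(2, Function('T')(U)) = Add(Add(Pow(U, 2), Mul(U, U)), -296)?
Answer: 187390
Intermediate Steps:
Function('T')(U) = Add(-298, Mul(2, Pow(U, 2))) (Function('T')(U) = Add(-2, Add(Add(Pow(U, 2), Mul(U, U)), -296)) = Add(-2, Add(Add(Pow(U, 2), Pow(U, 2)), -296)) = Add(-2, Add(Mul(2, Pow(U, 2)), -296)) = Add(-2, Add(-296, Mul(2, Pow(U, 2)))) = Add(-298, Mul(2, Pow(U, 2))))
R = 188342 (R = Add(187572, 770) = 188342)
Add(R, Mul(-1, Function('T')(Function('n')(-34, h)))) = Add(188342, Mul(-1, Add(-298, Mul(2, Pow(Add(-34, Mul(-1, -9)), 2))))) = Add(188342, Mul(-1, Add(-298, Mul(2, Pow(Add(-34, 9), 2))))) = Add(188342, Mul(-1, Add(-298, Mul(2, Pow(-25, 2))))) = Add(188342, Mul(-1, Add(-298, Mul(2, 625)))) = Add(188342, Mul(-1, Add(-298, 1250))) = Add(188342, Mul(-1, 952)) = Add(188342, -952) = 187390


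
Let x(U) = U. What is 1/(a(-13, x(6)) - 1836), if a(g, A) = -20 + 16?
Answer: -1/1840 ≈ -0.00054348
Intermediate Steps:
a(g, A) = -4
1/(a(-13, x(6)) - 1836) = 1/(-4 - 1836) = 1/(-1840) = -1/1840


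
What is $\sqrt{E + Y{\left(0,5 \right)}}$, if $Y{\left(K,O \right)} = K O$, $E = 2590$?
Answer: $\sqrt{2590} \approx 50.892$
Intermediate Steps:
$\sqrt{E + Y{\left(0,5 \right)}} = \sqrt{2590 + 0 \cdot 5} = \sqrt{2590 + 0} = \sqrt{2590}$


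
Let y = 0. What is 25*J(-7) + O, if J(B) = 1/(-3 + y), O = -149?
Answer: -472/3 ≈ -157.33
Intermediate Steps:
J(B) = -1/3 (J(B) = 1/(-3 + 0) = 1/(-3) = -1/3)
25*J(-7) + O = 25*(-1/3) - 149 = -25/3 - 149 = -472/3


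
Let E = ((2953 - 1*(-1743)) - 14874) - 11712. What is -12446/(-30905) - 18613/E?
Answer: 24219363/19328870 ≈ 1.2530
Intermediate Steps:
E = -21890 (E = ((2953 + 1743) - 14874) - 11712 = (4696 - 14874) - 11712 = -10178 - 11712 = -21890)
-12446/(-30905) - 18613/E = -12446/(-30905) - 18613/(-21890) = -12446*(-1/30905) - 18613*(-1/21890) = 1778/4415 + 18613/21890 = 24219363/19328870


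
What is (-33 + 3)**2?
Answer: 900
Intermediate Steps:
(-33 + 3)**2 = (-30)**2 = 900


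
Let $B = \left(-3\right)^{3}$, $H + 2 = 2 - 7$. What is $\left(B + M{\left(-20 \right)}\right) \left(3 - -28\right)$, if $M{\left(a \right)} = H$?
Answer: $-1054$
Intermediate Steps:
$H = -7$ ($H = -2 + \left(2 - 7\right) = -2 - 5 = -7$)
$M{\left(a \right)} = -7$
$B = -27$
$\left(B + M{\left(-20 \right)}\right) \left(3 - -28\right) = \left(-27 - 7\right) \left(3 - -28\right) = - 34 \left(3 + 28\right) = \left(-34\right) 31 = -1054$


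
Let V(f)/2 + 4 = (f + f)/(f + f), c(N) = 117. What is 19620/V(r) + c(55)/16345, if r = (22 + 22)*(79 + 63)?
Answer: -53448033/16345 ≈ -3270.0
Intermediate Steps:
r = 6248 (r = 44*142 = 6248)
V(f) = -6 (V(f) = -8 + 2*((f + f)/(f + f)) = -8 + 2*((2*f)/((2*f))) = -8 + 2*((2*f)*(1/(2*f))) = -8 + 2*1 = -8 + 2 = -6)
19620/V(r) + c(55)/16345 = 19620/(-6) + 117/16345 = 19620*(-⅙) + 117*(1/16345) = -3270 + 117/16345 = -53448033/16345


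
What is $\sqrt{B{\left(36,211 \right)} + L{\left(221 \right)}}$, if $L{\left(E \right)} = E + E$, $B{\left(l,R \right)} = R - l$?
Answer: $\sqrt{617} \approx 24.839$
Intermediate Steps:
$L{\left(E \right)} = 2 E$
$\sqrt{B{\left(36,211 \right)} + L{\left(221 \right)}} = \sqrt{\left(211 - 36\right) + 2 \cdot 221} = \sqrt{\left(211 - 36\right) + 442} = \sqrt{175 + 442} = \sqrt{617}$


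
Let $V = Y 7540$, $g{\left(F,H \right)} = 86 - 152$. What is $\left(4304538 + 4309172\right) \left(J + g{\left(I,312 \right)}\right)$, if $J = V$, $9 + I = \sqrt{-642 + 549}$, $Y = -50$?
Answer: $-3247937174860$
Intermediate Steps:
$I = -9 + i \sqrt{93}$ ($I = -9 + \sqrt{-642 + 549} = -9 + \sqrt{-93} = -9 + i \sqrt{93} \approx -9.0 + 9.6436 i$)
$g{\left(F,H \right)} = -66$
$V = -377000$ ($V = \left(-50\right) 7540 = -377000$)
$J = -377000$
$\left(4304538 + 4309172\right) \left(J + g{\left(I,312 \right)}\right) = \left(4304538 + 4309172\right) \left(-377000 - 66\right) = 8613710 \left(-377066\right) = -3247937174860$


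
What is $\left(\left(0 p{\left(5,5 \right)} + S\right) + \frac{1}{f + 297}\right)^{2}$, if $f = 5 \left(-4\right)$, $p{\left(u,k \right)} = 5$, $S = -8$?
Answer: $\frac{4906225}{76729} \approx 63.942$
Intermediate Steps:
$f = -20$
$\left(\left(0 p{\left(5,5 \right)} + S\right) + \frac{1}{f + 297}\right)^{2} = \left(\left(0 \cdot 5 - 8\right) + \frac{1}{-20 + 297}\right)^{2} = \left(\left(0 - 8\right) + \frac{1}{277}\right)^{2} = \left(-8 + \frac{1}{277}\right)^{2} = \left(- \frac{2215}{277}\right)^{2} = \frac{4906225}{76729}$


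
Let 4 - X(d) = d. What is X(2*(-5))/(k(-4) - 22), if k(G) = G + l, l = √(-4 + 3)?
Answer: -364/677 - 14*I/677 ≈ -0.53767 - 0.020679*I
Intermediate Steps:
X(d) = 4 - d
l = I (l = √(-1) = I ≈ 1.0*I)
k(G) = I + G (k(G) = G + I = I + G)
X(2*(-5))/(k(-4) - 22) = (4 - 2*(-5))/((I - 4) - 22) = (4 - 1*(-10))/((-4 + I) - 22) = (4 + 10)/(-26 + I) = 14*((-26 - I)/677) = 14*(-26 - I)/677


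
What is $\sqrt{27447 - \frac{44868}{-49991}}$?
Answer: $\frac{\sqrt{68595042919395}}{49991} \approx 165.67$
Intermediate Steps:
$\sqrt{27447 - \frac{44868}{-49991}} = \sqrt{27447 - - \frac{44868}{49991}} = \sqrt{27447 + \frac{44868}{49991}} = \sqrt{\frac{1372147845}{49991}} = \frac{\sqrt{68595042919395}}{49991}$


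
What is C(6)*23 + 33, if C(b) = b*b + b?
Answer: 999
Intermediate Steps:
C(b) = b + b² (C(b) = b² + b = b + b²)
C(6)*23 + 33 = (6*(1 + 6))*23 + 33 = (6*7)*23 + 33 = 42*23 + 33 = 966 + 33 = 999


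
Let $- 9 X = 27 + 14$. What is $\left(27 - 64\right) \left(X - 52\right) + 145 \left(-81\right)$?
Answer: $- \frac{86872}{9} \approx -9652.4$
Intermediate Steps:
$X = - \frac{41}{9}$ ($X = - \frac{27 + 14}{9} = \left(- \frac{1}{9}\right) 41 = - \frac{41}{9} \approx -4.5556$)
$\left(27 - 64\right) \left(X - 52\right) + 145 \left(-81\right) = \left(27 - 64\right) \left(- \frac{41}{9} - 52\right) + 145 \left(-81\right) = \left(-37\right) \left(- \frac{509}{9}\right) - 11745 = \frac{18833}{9} - 11745 = - \frac{86872}{9}$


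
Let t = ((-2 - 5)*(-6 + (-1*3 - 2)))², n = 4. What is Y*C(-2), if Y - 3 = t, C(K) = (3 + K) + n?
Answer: 29660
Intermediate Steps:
C(K) = 7 + K (C(K) = (3 + K) + 4 = 7 + K)
t = 5929 (t = (-7*(-6 + (-3 - 2)))² = (-7*(-6 - 5))² = (-7*(-11))² = 77² = 5929)
Y = 5932 (Y = 3 + 5929 = 5932)
Y*C(-2) = 5932*(7 - 2) = 5932*5 = 29660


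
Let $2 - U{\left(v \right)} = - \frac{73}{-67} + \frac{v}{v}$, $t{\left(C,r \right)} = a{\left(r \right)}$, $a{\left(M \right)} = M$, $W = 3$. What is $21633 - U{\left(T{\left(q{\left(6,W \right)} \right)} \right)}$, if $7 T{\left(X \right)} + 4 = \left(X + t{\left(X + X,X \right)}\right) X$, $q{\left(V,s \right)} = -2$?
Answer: $\frac{1449417}{67} \approx 21633.0$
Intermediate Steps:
$t{\left(C,r \right)} = r$
$T{\left(X \right)} = - \frac{4}{7} + \frac{2 X^{2}}{7}$ ($T{\left(X \right)} = - \frac{4}{7} + \frac{\left(X + X\right) X}{7} = - \frac{4}{7} + \frac{2 X X}{7} = - \frac{4}{7} + \frac{2 X^{2}}{7}$)
$U{\left(v \right)} = - \frac{6}{67}$ ($U{\left(v \right)} = 2 - \left(- \frac{73}{-67} + \frac{v}{v}\right) = 2 - \left(\left(-73\right) \left(- \frac{1}{67}\right) + 1\right) = 2 - \left(\frac{73}{67} + 1\right) = 2 - \frac{140}{67} = - \frac{6}{67}$)
$21633 - U{\left(T{\left(q{\left(6,W \right)} \right)} \right)} = 21633 - - \frac{6}{67} = 21633 + \frac{6}{67} = \frac{1449417}{67}$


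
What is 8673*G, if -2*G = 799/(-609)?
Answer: 329987/58 ≈ 5689.4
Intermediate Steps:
G = 799/1218 (G = -799/(2*(-609)) = -799*(-1)/(2*609) = -1/2*(-799/609) = 799/1218 ≈ 0.65599)
8673*G = 8673*(799/1218) = 329987/58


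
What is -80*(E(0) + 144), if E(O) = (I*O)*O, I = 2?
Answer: -11520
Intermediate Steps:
E(O) = 2*O**2 (E(O) = (2*O)*O = 2*O**2)
-80*(E(0) + 144) = -80*(2*0**2 + 144) = -80*(2*0 + 144) = -80*(0 + 144) = -80*144 = -11520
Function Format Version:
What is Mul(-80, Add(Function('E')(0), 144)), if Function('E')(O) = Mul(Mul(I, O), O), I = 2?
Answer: -11520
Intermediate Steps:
Function('E')(O) = Mul(2, Pow(O, 2)) (Function('E')(O) = Mul(Mul(2, O), O) = Mul(2, Pow(O, 2)))
Mul(-80, Add(Function('E')(0), 144)) = Mul(-80, Add(Mul(2, Pow(0, 2)), 144)) = Mul(-80, Add(Mul(2, 0), 144)) = Mul(-80, Add(0, 144)) = Mul(-80, 144) = -11520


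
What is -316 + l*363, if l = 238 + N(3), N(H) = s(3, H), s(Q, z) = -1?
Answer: 85715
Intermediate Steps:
N(H) = -1
l = 237 (l = 238 - 1 = 237)
-316 + l*363 = -316 + 237*363 = -316 + 86031 = 85715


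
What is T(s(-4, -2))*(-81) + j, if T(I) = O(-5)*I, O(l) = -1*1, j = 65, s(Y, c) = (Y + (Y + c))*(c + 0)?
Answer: 1685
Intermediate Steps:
s(Y, c) = c*(c + 2*Y) (s(Y, c) = (c + 2*Y)*c = c*(c + 2*Y))
O(l) = -1
T(I) = -I
T(s(-4, -2))*(-81) + j = -(-2)*(-2 + 2*(-4))*(-81) + 65 = -(-2)*(-2 - 8)*(-81) + 65 = -(-2)*(-10)*(-81) + 65 = -1*20*(-81) + 65 = -20*(-81) + 65 = 1620 + 65 = 1685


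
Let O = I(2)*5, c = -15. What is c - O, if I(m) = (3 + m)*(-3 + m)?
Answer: 10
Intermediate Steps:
I(m) = (-3 + m)*(3 + m)
O = -25 (O = (-9 + 2²)*5 = (-9 + 4)*5 = -5*5 = -25)
c - O = -15 - 1*(-25) = -15 + 25 = 10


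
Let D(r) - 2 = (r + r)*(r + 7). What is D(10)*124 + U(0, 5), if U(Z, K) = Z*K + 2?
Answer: 42410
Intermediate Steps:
U(Z, K) = 2 + K*Z (U(Z, K) = K*Z + 2 = 2 + K*Z)
D(r) = 2 + 2*r*(7 + r) (D(r) = 2 + (r + r)*(r + 7) = 2 + (2*r)*(7 + r) = 2 + 2*r*(7 + r))
D(10)*124 + U(0, 5) = (2 + 2*10² + 14*10)*124 + (2 + 5*0) = (2 + 2*100 + 140)*124 + (2 + 0) = (2 + 200 + 140)*124 + 2 = 342*124 + 2 = 42408 + 2 = 42410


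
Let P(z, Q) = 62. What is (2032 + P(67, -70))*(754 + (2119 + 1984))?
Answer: 10170558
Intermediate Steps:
(2032 + P(67, -70))*(754 + (2119 + 1984)) = (2032 + 62)*(754 + (2119 + 1984)) = 2094*(754 + 4103) = 2094*4857 = 10170558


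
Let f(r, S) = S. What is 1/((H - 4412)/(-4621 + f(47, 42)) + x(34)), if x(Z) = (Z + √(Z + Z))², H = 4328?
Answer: 6416071905/6205196831572 - 356443097*√17/3102598415786 ≈ 0.00056030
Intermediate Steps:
x(Z) = (Z + √2*√Z)² (x(Z) = (Z + √(2*Z))² = (Z + √2*√Z)²)
1/((H - 4412)/(-4621 + f(47, 42)) + x(34)) = 1/((4328 - 4412)/(-4621 + 42) + (34 + √2*√34)²) = 1/(-84/(-4579) + (34 + 2*√17)²) = 1/(-84*(-1/4579) + (34 + 2*√17)²) = 1/(84/4579 + (34 + 2*√17)²)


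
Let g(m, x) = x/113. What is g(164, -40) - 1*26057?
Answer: -2944481/113 ≈ -26057.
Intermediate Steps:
g(m, x) = x/113 (g(m, x) = x*(1/113) = x/113)
g(164, -40) - 1*26057 = (1/113)*(-40) - 1*26057 = -40/113 - 26057 = -2944481/113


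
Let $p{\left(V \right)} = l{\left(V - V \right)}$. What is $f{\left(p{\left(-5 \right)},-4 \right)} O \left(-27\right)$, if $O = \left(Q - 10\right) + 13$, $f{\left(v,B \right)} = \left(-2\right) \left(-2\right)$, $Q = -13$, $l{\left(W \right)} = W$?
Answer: $1080$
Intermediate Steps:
$p{\left(V \right)} = 0$ ($p{\left(V \right)} = V - V = 0$)
$f{\left(v,B \right)} = 4$
$O = -10$ ($O = \left(-13 - 10\right) + 13 = -23 + 13 = -10$)
$f{\left(p{\left(-5 \right)},-4 \right)} O \left(-27\right) = 4 \left(-10\right) \left(-27\right) = \left(-40\right) \left(-27\right) = 1080$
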